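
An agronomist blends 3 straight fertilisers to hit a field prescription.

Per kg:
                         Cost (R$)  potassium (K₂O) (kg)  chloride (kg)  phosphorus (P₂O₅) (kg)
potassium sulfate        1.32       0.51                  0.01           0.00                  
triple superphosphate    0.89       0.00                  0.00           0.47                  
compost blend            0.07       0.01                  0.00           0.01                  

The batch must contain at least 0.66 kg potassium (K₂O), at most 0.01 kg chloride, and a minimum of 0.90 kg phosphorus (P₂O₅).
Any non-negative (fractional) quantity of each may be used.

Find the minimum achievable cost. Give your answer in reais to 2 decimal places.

Set it up as a linear program. Let x1 = kg of potassium sulfate, x2 = kg of triple superphosphate, x3 = kg of compost blend.
Minimise 1.32x1 + 0.89x2 + 0.07x3 with:
  0.51x1 + 0.01x3 ≥ 0.66   (potassium (K₂O))
  0.01x1 ≤ 0.01   (chloride)
  0.47x2 + 0.01x3 ≥ 0.9   (phosphorus (P₂O₅))
  x1, x2, x3 ≥ 0.
All 3 inputs are positive at the optimum. Binding constraints: potassium (K₂O), chloride, phosphorus (P₂O₅).
That vertex is x1 = 1, x2 = 1.596, x3 = 15.
Objective = 1.32·1 + 0.89·1.596 + 0.07·15 = 3.7904.

R$3.79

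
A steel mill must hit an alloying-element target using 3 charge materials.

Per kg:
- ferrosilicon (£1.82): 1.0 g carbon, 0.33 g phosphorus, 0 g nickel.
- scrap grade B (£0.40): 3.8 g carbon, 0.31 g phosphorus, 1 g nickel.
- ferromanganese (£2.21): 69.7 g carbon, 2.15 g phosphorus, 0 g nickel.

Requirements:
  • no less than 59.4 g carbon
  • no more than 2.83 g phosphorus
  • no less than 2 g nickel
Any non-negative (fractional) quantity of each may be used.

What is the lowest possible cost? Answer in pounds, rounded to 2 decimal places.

£2.44

This is a linear program. Let x1 = kg of ferrosilicon, x2 = kg of scrap grade B, x3 = kg of ferromanganese.
Minimise 1.82x1 + 0.4x2 + 2.21x3 s.t.:
  1x1 + 3.8x2 + 69.7x3 ≥ 59.4   (carbon)
  0.33x1 + 0.31x2 + 2.15x3 ≤ 2.83   (phosphorus)
  1x2 ≥ 2   (nickel)
  x1, x2, x3 ≥ 0.
The optimal basis is {scrap grade B, ferromanganese}; ferrosilicon drops out. Binding constraints: carbon and nickel.
Solving gives x2 = 2, x3 = 0.7432.
Total cost: 0.4·2 + 2.21·0.7432 = 2.4425.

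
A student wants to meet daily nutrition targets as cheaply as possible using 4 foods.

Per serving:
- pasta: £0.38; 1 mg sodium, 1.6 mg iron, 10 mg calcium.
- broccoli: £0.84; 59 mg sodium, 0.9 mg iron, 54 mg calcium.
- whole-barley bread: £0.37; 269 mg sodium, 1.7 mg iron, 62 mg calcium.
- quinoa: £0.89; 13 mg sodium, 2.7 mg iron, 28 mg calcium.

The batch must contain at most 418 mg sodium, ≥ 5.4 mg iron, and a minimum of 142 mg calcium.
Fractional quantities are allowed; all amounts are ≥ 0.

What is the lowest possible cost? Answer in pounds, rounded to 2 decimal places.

£1.72

Let x1 = servings of pasta, x2 = servings of broccoli, x3 = servings of whole-barley bread, x4 = servings of quinoa.
min 0.38x1 + 0.84x2 + 0.37x3 + 0.89x4 with:
  1x1 + 59x2 + 269x3 + 13x4 ≤ 418   (sodium)
  1.6x1 + 0.9x2 + 1.7x3 + 2.7x4 ≥ 5.4   (iron)
  10x1 + 54x2 + 62x3 + 28x4 ≥ 142   (calcium)
  x1, x2, x3, x4 ≥ 0.
The minimum-cost mix takes nothing from quinoa — only pasta, broccoli, whole-barley bread. Binding constraints: sodium, iron, calcium.
Solving gives x1 = 1.475, x2 = 0.7734, x3 = 1.379.
Total cost: 0.38·1.475 + 0.84·0.7734 + 0.37·1.379 = 1.7204.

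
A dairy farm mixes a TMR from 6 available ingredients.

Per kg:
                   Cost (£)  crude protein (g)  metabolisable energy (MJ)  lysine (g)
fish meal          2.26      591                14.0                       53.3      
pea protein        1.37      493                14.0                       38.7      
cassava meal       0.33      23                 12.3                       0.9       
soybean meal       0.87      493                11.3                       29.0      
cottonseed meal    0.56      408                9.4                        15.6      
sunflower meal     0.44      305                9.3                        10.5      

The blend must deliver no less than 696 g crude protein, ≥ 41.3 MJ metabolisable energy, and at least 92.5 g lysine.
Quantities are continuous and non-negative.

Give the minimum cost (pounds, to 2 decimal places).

£2.90

This is a linear program. Let x1 = kg of fish meal, x2 = kg of pea protein, x3 = kg of cassava meal, x4 = kg of soybean meal, x5 = kg of cottonseed meal, x6 = kg of sunflower meal.
min 2.26x1 + 1.37x2 + 0.33x3 + 0.87x4 + 0.56x5 + 0.44x6 s.t.:
  591x1 + 493x2 + 23x3 + 493x4 + 408x5 + 305x6 ≥ 696   (crude protein)
  14x1 + 14x2 + 12.3x3 + 11.3x4 + 9.4x5 + 9.3x6 ≥ 41.3   (metabolisable energy)
  53.3x1 + 38.7x2 + 0.9x3 + 29x4 + 15.6x5 + 10.5x6 ≥ 92.5   (lysine)
  x1, x2, x3, x4, x5, x6 ≥ 0.
At the optimum only soybean meal, sunflower meal are positive (fish meal, pea protein, cassava meal, cottonseed meal = 0). Binding constraints: metabolisable energy and lysine.
Solving gives x4 = 2.824, x6 = 1.009.
Objective = 0.87·2.824 + 0.44·1.009 = 2.9008.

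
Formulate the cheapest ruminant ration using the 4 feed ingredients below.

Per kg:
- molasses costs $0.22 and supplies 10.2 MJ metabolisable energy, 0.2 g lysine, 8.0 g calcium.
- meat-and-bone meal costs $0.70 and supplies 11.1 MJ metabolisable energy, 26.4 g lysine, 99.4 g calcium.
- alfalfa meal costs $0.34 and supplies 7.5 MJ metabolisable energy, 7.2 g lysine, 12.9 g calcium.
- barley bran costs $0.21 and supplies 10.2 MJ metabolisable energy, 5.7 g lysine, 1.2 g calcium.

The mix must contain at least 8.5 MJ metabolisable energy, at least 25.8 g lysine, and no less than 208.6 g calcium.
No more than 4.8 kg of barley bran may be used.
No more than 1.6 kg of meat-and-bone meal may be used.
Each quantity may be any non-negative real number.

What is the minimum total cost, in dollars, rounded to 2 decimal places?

Let x1 = kg of molasses, x2 = kg of meat-and-bone meal, x3 = kg of alfalfa meal, x4 = kg of barley bran.
min 0.22x1 + 0.7x2 + 0.34x3 + 0.21x4 subject to:
  10.2x1 + 11.1x2 + 7.5x3 + 10.2x4 ≥ 8.5   (metabolisable energy)
  0.2x1 + 26.4x2 + 7.2x3 + 5.7x4 ≥ 25.8   (lysine)
  8x1 + 99.4x2 + 12.9x3 + 1.2x4 ≥ 208.6   (calcium)
  x4 ≤ 4.8
  x2 ≤ 1.6
  x1, x2, x3, x4 ≥ 0.
At the optimum only meat-and-bone meal, alfalfa meal are positive (molasses, barley bran = 0). Binding constraints: calcium and the meat-and-bone meal cap.
So meat-and-bone meal = 1.6 kg, alfalfa meal = 3.842 kg.
Objective = 0.7·1.6 + 0.34·3.842 = 2.4263.

$2.43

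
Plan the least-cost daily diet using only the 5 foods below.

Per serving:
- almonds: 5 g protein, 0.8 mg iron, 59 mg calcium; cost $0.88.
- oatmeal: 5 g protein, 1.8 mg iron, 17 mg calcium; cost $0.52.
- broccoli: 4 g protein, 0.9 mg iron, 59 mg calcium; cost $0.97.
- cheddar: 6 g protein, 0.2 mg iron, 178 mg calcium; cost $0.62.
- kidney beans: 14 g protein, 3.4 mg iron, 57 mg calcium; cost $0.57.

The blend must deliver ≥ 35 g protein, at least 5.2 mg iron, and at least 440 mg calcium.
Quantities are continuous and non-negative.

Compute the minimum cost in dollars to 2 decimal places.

$2.15

Set it up as a linear program. Let x1 = servings of almonds, x2 = servings of oatmeal, x3 = servings of broccoli, x4 = servings of cheddar, x5 = servings of kidney beans.
Minimise 0.88x1 + 0.52x2 + 0.97x3 + 0.62x4 + 0.57x5 with:
  5x1 + 5x2 + 4x3 + 6x4 + 14x5 ≥ 35   (protein)
  0.8x1 + 1.8x2 + 0.9x3 + 0.2x4 + 3.4x5 ≥ 5.2   (iron)
  59x1 + 17x2 + 59x3 + 178x4 + 57x5 ≥ 440   (calcium)
  x1, x2, x3, x4, x5 ≥ 0.
The optimal basis is {cheddar, kidney beans}; almonds, oatmeal, broccoli drop out. The protein and calcium requirements are met with equality.
That vertex is x4 = 1.937, x5 = 1.67.
Cost = 0.62·1.937 + 0.57·1.67 = 2.1528.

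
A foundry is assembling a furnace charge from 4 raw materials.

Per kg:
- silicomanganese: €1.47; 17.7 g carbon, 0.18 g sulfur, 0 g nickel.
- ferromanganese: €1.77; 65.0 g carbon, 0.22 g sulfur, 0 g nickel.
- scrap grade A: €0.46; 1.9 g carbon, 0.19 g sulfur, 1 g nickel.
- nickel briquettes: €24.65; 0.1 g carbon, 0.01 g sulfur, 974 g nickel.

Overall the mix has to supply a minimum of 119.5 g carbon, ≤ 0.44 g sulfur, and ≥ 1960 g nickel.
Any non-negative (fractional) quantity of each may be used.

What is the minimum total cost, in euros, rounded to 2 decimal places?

€52.85

Treat it as an LP. Let x1 = kg of silicomanganese, x2 = kg of ferromanganese, x3 = kg of scrap grade A, x4 = kg of nickel briquettes.
Minimize 1.47x1 + 1.77x2 + 0.46x3 + 24.65x4 subject to:
  17.7x1 + 65x2 + 1.9x3 + 0.1x4 ≥ 119.5   (carbon)
  0.18x1 + 0.22x2 + 0.19x3 + 0.01x4 ≤ 0.44   (sulfur)
  1x3 + 974x4 ≥ 1960   (nickel)
  x1, x2, x3, x4 ≥ 0.
The cheapest feasible vertex uses only ferromanganese, nickel briquettes; silicomanganese, scrap grade A are not used. Binding constraints: carbon and nickel.
Solving gives x2 = 1.8354, x4 = 2.0123.
Hence cost = 1.77·1.8354 + 24.65·2.0123 = €52.8519.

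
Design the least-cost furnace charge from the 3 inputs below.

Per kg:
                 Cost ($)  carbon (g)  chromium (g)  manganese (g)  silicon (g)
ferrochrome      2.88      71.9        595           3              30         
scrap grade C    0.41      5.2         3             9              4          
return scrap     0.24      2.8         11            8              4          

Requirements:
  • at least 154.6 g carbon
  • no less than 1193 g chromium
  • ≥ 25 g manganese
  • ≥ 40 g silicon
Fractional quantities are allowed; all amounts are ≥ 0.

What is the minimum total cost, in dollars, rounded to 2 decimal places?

$6.49

Treat it as an LP. Let x1 = kg of ferrochrome, x2 = kg of scrap grade C, x3 = kg of return scrap.
Minimise 2.88x1 + 0.41x2 + 0.24x3 subject to:
  71.9x1 + 5.2x2 + 2.8x3 ≥ 154.6   (carbon)
  595x1 + 3x2 + 11x3 ≥ 1193   (chromium)
  3x1 + 9x2 + 8x3 ≥ 25   (manganese)
  30x1 + 4x2 + 4x3 ≥ 40   (silicon)
  x1, x2, x3 ≥ 0.
At the optimum only ferrochrome, return scrap are positive (scrap grade C = 0). Binding constraints: carbon and manganese.
Optimal quantities: ferrochrome = 2.059 kg, return scrap = 2.353 kg.
Hence cost = 2.88·2.059 + 0.24·2.353 = $6.4946.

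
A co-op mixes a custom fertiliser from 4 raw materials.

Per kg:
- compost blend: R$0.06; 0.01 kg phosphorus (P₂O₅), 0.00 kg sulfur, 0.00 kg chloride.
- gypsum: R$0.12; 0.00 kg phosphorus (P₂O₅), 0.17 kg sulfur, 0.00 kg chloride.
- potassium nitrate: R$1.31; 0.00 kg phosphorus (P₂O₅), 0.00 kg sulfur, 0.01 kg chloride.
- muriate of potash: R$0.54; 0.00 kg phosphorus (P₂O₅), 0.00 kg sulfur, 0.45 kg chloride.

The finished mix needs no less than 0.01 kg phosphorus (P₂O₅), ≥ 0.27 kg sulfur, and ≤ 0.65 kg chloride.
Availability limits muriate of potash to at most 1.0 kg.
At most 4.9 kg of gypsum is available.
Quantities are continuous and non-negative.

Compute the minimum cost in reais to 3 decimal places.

R$0.251

Let x1 = kg of compost blend, x2 = kg of gypsum, x3 = kg of potassium nitrate, x4 = kg of muriate of potash.
Minimize 0.06x1 + 0.12x2 + 1.31x3 + 0.54x4 s.t.:
  0.01x1 ≥ 0.01   (phosphorus (P₂O₅))
  0.17x2 ≥ 0.27   (sulfur)
  0.01x3 + 0.45x4 ≤ 0.65   (chloride)
  x4 ≤ 1
  x2 ≤ 4.9
  x1, x2, x3, x4 ≥ 0.
The optimal basis is {compost blend, gypsum}; potassium nitrate, muriate of potash drop out. There the phosphorus (P₂O₅) and sulfur constraints are tight.
So compost blend = 1 kg, gypsum = 1.588 kg.
Cost = 0.06·1 + 0.12·1.588 = 0.25056.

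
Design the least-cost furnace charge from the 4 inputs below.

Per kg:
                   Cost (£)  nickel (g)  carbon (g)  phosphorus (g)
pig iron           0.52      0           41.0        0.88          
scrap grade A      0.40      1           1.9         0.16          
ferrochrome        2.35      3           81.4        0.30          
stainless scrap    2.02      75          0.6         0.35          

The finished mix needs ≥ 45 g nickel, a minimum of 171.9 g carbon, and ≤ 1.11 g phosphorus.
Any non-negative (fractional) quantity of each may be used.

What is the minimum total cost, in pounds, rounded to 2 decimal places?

Set it up as a linear program. Let x1 = kg of pig iron, x2 = kg of scrap grade A, x3 = kg of ferrochrome, x4 = kg of stainless scrap.
Minimise 0.52x1 + 0.4x2 + 2.35x3 + 2.02x4 subject to:
  1x2 + 3x3 + 75x4 ≥ 45   (nickel)
  41x1 + 1.9x2 + 81.4x3 + 0.6x4 ≥ 171.9   (carbon)
  0.88x1 + 0.16x2 + 0.3x3 + 0.35x4 ≤ 1.11   (phosphorus)
  x1, x2, x3, x4 ≥ 0.
At the optimum only pig iron, ferrochrome, stainless scrap are positive (scrap grade A = 0). The nickel, carbon, phosphorus requirements are met with equality.
That vertex is x1 = 0.4037, x3 = 1.905, x4 = 0.5238.
Total cost: 0.52·0.4037 + 2.35·1.905 + 2.02·0.5238 = 5.7448.

£5.74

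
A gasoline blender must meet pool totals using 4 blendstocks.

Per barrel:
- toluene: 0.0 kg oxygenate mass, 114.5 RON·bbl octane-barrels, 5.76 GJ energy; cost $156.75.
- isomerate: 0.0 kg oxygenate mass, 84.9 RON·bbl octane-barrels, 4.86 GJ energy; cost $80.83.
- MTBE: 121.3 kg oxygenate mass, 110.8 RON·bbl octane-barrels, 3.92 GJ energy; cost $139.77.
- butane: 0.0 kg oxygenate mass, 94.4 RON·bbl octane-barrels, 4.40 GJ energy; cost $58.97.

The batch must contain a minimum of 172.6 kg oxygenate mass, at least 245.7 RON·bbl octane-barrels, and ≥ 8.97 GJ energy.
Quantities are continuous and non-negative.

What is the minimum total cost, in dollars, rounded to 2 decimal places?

$253.88

This is a linear program. Let x1 = barrels of toluene, x2 = barrels of isomerate, x3 = barrels of MTBE, x4 = barrels of butane.
Minimise 156.75x1 + 80.83x2 + 139.77x3 + 58.97x4 subject to:
  121.3x3 ≥ 172.6   (oxygenate mass)
  114.5x1 + 84.9x2 + 110.8x3 + 94.4x4 ≥ 245.7   (octane-barrels)
  5.76x1 + 4.86x2 + 3.92x3 + 4.4x4 ≥ 8.97   (energy)
  x1, x2, x3, x4 ≥ 0.
The cheapest feasible vertex uses only MTBE, butane; toluene, isomerate are not used. There the oxygenate mass and octane-barrels constraints are tight.
Solving gives x3 = 1.4229, x4 = 0.93263.
Total cost: 139.77·1.4229 + 58.97·0.93263 = 253.8759.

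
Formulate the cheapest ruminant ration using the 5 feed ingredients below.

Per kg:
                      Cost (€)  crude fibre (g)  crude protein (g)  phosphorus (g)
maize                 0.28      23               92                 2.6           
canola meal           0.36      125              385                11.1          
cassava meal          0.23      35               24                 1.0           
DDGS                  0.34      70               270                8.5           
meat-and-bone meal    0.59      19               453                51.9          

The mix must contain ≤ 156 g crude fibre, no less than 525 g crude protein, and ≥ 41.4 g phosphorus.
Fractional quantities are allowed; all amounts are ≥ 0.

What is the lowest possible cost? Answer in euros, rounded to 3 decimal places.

Treat it as an LP. Let x1 = kg of maize, x2 = kg of canola meal, x3 = kg of cassava meal, x4 = kg of DDGS, x5 = kg of meat-and-bone meal.
Minimise 0.28x1 + 0.36x2 + 0.23x3 + 0.34x4 + 0.59x5 s.t.:
  23x1 + 125x2 + 35x3 + 70x4 + 19x5 ≤ 156   (crude fibre)
  92x1 + 385x2 + 24x3 + 270x4 + 453x5 ≥ 525   (crude protein)
  2.6x1 + 11.1x2 + 1x3 + 8.5x4 + 51.9x5 ≥ 41.4   (phosphorus)
  x1, x2, x3, x4, x5 ≥ 0.
The cheapest feasible vertex uses only canola meal, meat-and-bone meal; maize, cassava meal, DDGS are not used. Binding constraints: crude protein and phosphorus.
So canola meal = 0.568 kg, meat-and-bone meal = 0.6762 kg.
Objective = 0.36·0.568 + 0.59·0.6762 = 0.60344.

€0.603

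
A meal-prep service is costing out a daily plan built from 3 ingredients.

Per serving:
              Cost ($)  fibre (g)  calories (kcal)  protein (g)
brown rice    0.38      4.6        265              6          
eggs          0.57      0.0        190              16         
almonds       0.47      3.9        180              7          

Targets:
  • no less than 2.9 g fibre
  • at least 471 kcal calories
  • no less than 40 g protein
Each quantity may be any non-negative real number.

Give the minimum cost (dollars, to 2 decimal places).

$1.53

Set it up as a linear program. Let x1 = servings of brown rice, x2 = servings of eggs, x3 = servings of almonds.
Minimize 0.38x1 + 0.57x2 + 0.47x3 with:
  4.6x1 + 3.9x3 ≥ 2.9   (fibre)
  265x1 + 190x2 + 180x3 ≥ 471   (calories)
  6x1 + 16x2 + 7x3 ≥ 40   (protein)
  x1, x2, x3 ≥ 0.
The optimal basis is {brown rice, eggs}; almonds drops out. Binding constraints: fibre and protein.
Optimal quantities: brown rice = 0.6304 servings, eggs = 2.264 servings.
Cost = 0.38·0.6304 + 0.57·2.264 = 1.5300.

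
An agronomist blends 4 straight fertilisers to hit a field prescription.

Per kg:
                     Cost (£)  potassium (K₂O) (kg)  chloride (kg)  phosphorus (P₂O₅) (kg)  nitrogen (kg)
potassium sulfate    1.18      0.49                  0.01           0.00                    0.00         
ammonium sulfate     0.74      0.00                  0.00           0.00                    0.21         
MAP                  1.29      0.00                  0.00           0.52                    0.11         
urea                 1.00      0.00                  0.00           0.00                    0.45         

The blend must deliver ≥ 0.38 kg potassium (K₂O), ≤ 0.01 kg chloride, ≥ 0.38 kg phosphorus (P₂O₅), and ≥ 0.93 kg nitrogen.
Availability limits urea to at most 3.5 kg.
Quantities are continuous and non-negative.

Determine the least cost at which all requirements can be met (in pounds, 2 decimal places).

£3.75

Set it up as a linear program. Let x1 = kg of potassium sulfate, x2 = kg of ammonium sulfate, x3 = kg of MAP, x4 = kg of urea.
Minimise 1.18x1 + 0.74x2 + 1.29x3 + 1x4 s.t.:
  0.49x1 ≥ 0.38   (potassium (K₂O))
  0.01x1 ≤ 0.01   (chloride)
  0.52x3 ≥ 0.38   (phosphorus (P₂O₅))
  0.21x2 + 0.11x3 + 0.45x4 ≥ 0.93   (nitrogen)
  x4 ≤ 3.5
  x1, x2, x3, x4 ≥ 0.
The minimum-cost mix takes nothing from ammonium sulfate — only potassium sulfate, MAP, urea. Binding constraints: potassium (K₂O), phosphorus (P₂O₅), nitrogen.
That vertex is x1 = 0.7755, x3 = 0.7308, x4 = 1.888.
Objective = 1.18·0.7755 + 1.29·0.7308 + 1·1.888 = 3.7458.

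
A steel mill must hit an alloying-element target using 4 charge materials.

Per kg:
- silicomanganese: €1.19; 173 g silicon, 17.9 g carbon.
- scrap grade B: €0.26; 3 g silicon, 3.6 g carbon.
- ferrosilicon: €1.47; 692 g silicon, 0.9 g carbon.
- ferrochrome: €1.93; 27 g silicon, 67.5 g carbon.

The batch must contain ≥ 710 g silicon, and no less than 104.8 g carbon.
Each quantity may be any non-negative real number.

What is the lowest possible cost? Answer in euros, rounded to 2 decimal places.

€4.39

Treat it as an LP. Let x1 = kg of silicomanganese, x2 = kg of scrap grade B, x3 = kg of ferrosilicon, x4 = kg of ferrochrome.
Minimise 1.19x1 + 0.26x2 + 1.47x3 + 1.93x4 s.t.:
  173x1 + 3x2 + 692x3 + 27x4 ≥ 710   (silicon)
  17.9x1 + 3.6x2 + 0.9x3 + 67.5x4 ≥ 104.8   (carbon)
  x1, x2, x3, x4 ≥ 0.
The minimum-cost mix takes nothing from silicomanganese, scrap grade B — only ferrosilicon, ferrochrome. Binding constraints: silicon and carbon.
Optimal quantities: ferrosilicon = 0.9659 kg, ferrochrome = 1.54 kg.
Objective = 1.47·0.9659 + 1.93·1.54 = 4.3921.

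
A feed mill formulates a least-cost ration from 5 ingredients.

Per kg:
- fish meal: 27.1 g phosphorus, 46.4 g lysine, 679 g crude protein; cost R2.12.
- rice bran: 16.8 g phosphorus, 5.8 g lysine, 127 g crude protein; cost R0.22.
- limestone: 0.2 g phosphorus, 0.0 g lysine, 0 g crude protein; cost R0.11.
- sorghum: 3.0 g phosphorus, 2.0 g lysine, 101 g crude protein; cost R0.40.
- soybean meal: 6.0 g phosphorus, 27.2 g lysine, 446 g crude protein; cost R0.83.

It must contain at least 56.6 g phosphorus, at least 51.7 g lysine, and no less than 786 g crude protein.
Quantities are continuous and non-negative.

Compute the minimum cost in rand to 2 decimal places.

R1.70

Treat it as an LP. Let x1 = kg of fish meal, x2 = kg of rice bran, x3 = kg of limestone, x4 = kg of sorghum, x5 = kg of soybean meal.
Minimize 2.12x1 + 0.22x2 + 0.11x3 + 0.4x4 + 0.83x5 s.t.:
  27.1x1 + 16.8x2 + 0.2x3 + 3x4 + 6x5 ≥ 56.6   (phosphorus)
  46.4x1 + 5.8x2 + 2x4 + 27.2x5 ≥ 51.7   (lysine)
  679x1 + 127x2 + 101x4 + 446x5 ≥ 786   (crude protein)
  x1, x2, x3, x4, x5 ≥ 0.
At the optimum only rice bran, soybean meal are positive (fish meal, limestone, sorghum = 0). The phosphorus and lysine requirements are met with equality.
So rice bran = 2.912 kg, soybean meal = 1.28 kg.
Cost = 0.22·2.912 + 0.83·1.28 = 1.7030.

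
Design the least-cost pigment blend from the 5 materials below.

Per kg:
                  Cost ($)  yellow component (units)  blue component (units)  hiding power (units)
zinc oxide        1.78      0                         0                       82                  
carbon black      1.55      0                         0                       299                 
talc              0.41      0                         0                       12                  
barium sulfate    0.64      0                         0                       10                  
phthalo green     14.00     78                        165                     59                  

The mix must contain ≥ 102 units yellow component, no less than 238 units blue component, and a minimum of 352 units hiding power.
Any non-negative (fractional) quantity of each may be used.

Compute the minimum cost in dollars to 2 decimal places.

This is a linear program. Let x1 = kg of zinc oxide, x2 = kg of carbon black, x3 = kg of talc, x4 = kg of barium sulfate, x5 = kg of phthalo green.
Minimise 1.78x1 + 1.55x2 + 0.41x3 + 0.64x4 + 14x5 with:
  78x5 ≥ 102   (yellow component)
  165x5 ≥ 238   (blue component)
  82x1 + 299x2 + 12x3 + 10x4 + 59x5 ≥ 352   (hiding power)
  x1, x2, x3, x4, x5 ≥ 0.
The minimum-cost mix takes nothing from zinc oxide, talc, barium sulfate — only carbon black, phthalo green. The blue component and hiding power requirements are met with equality.
So carbon black = 0.89263 kg, phthalo green = 1.4424 kg.
Hence cost = 1.55·0.89263 + 14·1.4424 = $21.5772.

$21.58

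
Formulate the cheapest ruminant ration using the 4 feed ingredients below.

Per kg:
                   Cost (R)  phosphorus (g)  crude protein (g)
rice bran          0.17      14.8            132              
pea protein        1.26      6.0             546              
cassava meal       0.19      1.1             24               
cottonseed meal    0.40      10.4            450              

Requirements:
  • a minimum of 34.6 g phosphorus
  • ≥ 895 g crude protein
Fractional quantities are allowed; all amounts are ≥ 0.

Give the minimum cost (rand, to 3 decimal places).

R0.858

Treat it as an LP. Let x1 = kg of rice bran, x2 = kg of pea protein, x3 = kg of cassava meal, x4 = kg of cottonseed meal.
Minimize 0.17x1 + 1.26x2 + 0.19x3 + 0.4x4 s.t.:
  14.8x1 + 6x2 + 1.1x3 + 10.4x4 ≥ 34.6   (phosphorus)
  132x1 + 546x2 + 24x3 + 450x4 ≥ 895   (crude protein)
  x1, x2, x3, x4 ≥ 0.
At the optimum only rice bran, cottonseed meal are positive (pea protein, cassava meal = 0). Binding constraints: phosphorus and crude protein.
Optimal quantities: rice bran = 1.184 kg, cottonseed meal = 1.641 kg.
Cost = 0.17·1.184 + 0.4·1.641 = 0.85768.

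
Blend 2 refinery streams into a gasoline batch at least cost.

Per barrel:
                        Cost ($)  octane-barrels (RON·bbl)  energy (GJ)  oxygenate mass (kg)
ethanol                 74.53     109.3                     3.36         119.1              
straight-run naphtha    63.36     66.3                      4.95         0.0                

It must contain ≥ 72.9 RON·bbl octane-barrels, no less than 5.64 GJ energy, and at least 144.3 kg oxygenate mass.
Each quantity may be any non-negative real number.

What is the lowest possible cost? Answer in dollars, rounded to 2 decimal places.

Treat it as an LP. Let x1 = barrels of ethanol, x2 = barrels of straight-run naphtha.
Minimize 74.53x1 + 63.36x2 s.t.:
  109.3x1 + 66.3x2 ≥ 72.9   (octane-barrels)
  3.36x1 + 4.95x2 ≥ 5.64   (energy)
  119.1x1 ≥ 144.3   (oxygenate mass)
  x1, x2 ≥ 0.
Both inputs are positive at the optimum. The energy and oxygenate mass requirements are met with equality.
So ethanol = 1.2116 barrels, straight-run naphtha = 0.31698 barrels.
Objective = 74.53·1.2116 + 63.36·0.31698 = 110.3844.

$110.38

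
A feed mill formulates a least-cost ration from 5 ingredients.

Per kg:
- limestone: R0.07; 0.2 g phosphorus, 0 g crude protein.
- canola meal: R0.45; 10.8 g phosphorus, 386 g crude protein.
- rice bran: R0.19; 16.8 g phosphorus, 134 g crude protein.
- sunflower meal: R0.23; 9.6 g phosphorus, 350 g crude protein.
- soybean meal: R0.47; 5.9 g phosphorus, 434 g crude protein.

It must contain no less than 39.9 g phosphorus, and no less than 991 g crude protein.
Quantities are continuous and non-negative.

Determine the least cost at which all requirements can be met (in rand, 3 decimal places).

R0.750

Let x1 = kg of limestone, x2 = kg of canola meal, x3 = kg of rice bran, x4 = kg of sunflower meal, x5 = kg of soybean meal.
Minimize 0.07x1 + 0.45x2 + 0.19x3 + 0.23x4 + 0.47x5 subject to:
  0.2x1 + 10.8x2 + 16.8x3 + 9.6x4 + 5.9x5 ≥ 39.9   (phosphorus)
  386x2 + 134x3 + 350x4 + 434x5 ≥ 991   (crude protein)
  x1, x2, x3, x4, x5 ≥ 0.
The optimal basis is {rice bran, sunflower meal}; limestone, canola meal, soybean meal drop out. There the phosphorus and crude protein constraints are tight.
Optimal quantities: rice bran = 0.969 kg, sunflower meal = 2.46 kg.
Hence cost = 0.19·0.969 + 0.23·2.46 = R0.74991.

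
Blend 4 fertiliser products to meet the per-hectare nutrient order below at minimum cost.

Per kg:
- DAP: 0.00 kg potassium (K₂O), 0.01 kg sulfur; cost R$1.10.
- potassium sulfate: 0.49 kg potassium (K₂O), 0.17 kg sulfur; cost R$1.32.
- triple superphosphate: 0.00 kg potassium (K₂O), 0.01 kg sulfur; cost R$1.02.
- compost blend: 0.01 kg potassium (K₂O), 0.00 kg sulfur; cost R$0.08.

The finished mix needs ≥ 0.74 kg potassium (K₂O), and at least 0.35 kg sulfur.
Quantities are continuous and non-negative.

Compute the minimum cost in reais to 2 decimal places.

Let x1 = kg of DAP, x2 = kg of potassium sulfate, x3 = kg of triple superphosphate, x4 = kg of compost blend.
min 1.1x1 + 1.32x2 + 1.02x3 + 0.08x4 s.t.:
  0.49x2 + 0.01x4 ≥ 0.74   (potassium (K₂O))
  0.01x1 + 0.17x2 + 0.01x3 ≥ 0.35   (sulfur)
  x1, x2, x3, x4 ≥ 0.
At the optimum only potassium sulfate is positive (DAP, triple superphosphate, compost blend = 0). Binding constraint: sulfur.
So potassium sulfate = 2.059 kg.
Total cost: 1.32·2.059 = 2.7179.

R$2.72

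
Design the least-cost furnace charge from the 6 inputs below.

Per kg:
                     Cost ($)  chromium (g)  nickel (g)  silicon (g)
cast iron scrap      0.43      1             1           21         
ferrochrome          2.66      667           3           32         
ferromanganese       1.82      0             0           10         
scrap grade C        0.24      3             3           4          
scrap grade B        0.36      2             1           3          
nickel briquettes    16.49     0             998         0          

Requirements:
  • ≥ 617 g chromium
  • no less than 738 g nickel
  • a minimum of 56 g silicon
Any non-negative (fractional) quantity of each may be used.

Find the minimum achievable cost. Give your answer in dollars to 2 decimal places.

$15.12

Let x1 = kg of cast iron scrap, x2 = kg of ferrochrome, x3 = kg of ferromanganese, x4 = kg of scrap grade C, x5 = kg of scrap grade B, x6 = kg of nickel briquettes.
Minimize 0.43x1 + 2.66x2 + 1.82x3 + 0.24x4 + 0.36x5 + 16.49x6 s.t.:
  1x1 + 667x2 + 3x4 + 2x5 ≥ 617   (chromium)
  1x1 + 3x2 + 3x4 + 1x5 + 998x6 ≥ 738   (nickel)
  21x1 + 32x2 + 10x3 + 4x4 + 3x5 ≥ 56   (silicon)
  x1, x2, x3, x4, x5, x6 ≥ 0.
The cheapest feasible vertex uses only cast iron scrap, ferrochrome, nickel briquettes; ferromanganese, scrap grade C, scrap grade B are not used. There the chromium, nickel, silicon constraints are tight.
Solving gives x1 = 1.26, x2 = 0.9231, x6 = 0.7354.
Objective = 0.43·1.26 + 2.66·0.9231 + 16.49·0.7354 = 15.1240.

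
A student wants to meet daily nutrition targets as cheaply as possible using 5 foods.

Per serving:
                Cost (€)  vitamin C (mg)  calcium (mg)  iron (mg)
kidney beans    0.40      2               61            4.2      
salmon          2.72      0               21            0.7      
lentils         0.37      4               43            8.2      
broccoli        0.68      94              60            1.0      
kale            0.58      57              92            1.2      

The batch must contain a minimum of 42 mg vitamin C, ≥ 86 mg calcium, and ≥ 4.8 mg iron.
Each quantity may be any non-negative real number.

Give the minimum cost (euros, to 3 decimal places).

Let x1 = servings of kidney beans, x2 = servings of salmon, x3 = servings of lentils, x4 = servings of broccoli, x5 = servings of kale.
Minimize 0.4x1 + 2.72x2 + 0.37x3 + 0.68x4 + 0.58x5 s.t.:
  2x1 + 4x3 + 94x4 + 57x5 ≥ 42   (vitamin C)
  61x1 + 21x2 + 43x3 + 60x4 + 92x5 ≥ 86   (calcium)
  4.2x1 + 0.7x2 + 8.2x3 + 1x4 + 1.2x5 ≥ 4.8   (iron)
  x1, x2, x3, x4, x5 ≥ 0.
The minimum-cost mix takes nothing from salmon, broccoli — only kidney beans, lentils, kale. Binding constraints: vitamin C, calcium, iron.
Solving gives x1 = 0.01481, x3 = 0.4749, x5 = 0.703.
Cost = 0.4·0.01481 + 0.37·0.4749 + 0.58·0.703 = 0.58938.

€0.589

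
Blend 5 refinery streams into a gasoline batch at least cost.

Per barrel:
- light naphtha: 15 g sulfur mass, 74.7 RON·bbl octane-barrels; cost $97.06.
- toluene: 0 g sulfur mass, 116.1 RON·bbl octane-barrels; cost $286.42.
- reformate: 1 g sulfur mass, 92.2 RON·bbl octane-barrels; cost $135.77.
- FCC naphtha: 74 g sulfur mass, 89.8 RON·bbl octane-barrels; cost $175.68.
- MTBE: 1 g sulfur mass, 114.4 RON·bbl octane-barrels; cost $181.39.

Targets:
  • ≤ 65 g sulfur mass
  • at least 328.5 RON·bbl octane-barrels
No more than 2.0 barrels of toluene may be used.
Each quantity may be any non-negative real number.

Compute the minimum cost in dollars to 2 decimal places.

This is a linear program. Let x1 = barrels of light naphtha, x2 = barrels of toluene, x3 = barrels of reformate, x4 = barrels of FCC naphtha, x5 = barrels of MTBE.
min 97.06x1 + 286.42x2 + 135.77x3 + 175.68x4 + 181.39x5 subject to:
  15x1 + 1x3 + 74x4 + 1x5 ≤ 65   (sulfur mass)
  74.7x1 + 116.1x2 + 92.2x3 + 89.8x4 + 114.4x5 ≥ 328.5   (octane-barrels)
  x2 ≤ 2
  x1, x2, x3, x4, x5 ≥ 0.
The cheapest feasible vertex uses only light naphtha, reformate; toluene, FCC naphtha, MTBE are not used. The sulfur mass and octane-barrels requirements are met with equality.
That vertex is x1 = 4.3297, x3 = 0.055033.
Cost = 97.06·4.3297 + 135.77·0.055033 = 427.7125.

$427.71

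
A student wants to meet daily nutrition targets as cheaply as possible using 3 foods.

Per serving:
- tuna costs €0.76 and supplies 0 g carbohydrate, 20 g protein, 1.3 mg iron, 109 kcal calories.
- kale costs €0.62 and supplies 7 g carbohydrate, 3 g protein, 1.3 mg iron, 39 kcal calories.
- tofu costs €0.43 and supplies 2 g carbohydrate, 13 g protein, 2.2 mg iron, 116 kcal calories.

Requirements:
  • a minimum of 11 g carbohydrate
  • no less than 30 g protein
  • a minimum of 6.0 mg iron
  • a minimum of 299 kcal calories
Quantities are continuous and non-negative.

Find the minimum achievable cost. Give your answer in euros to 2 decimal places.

Let x1 = servings of tuna, x2 = servings of kale, x3 = servings of tofu.
Minimize 0.76x1 + 0.62x2 + 0.43x3 s.t.:
  7x2 + 2x3 ≥ 11   (carbohydrate)
  20x1 + 3x2 + 13x3 ≥ 30   (protein)
  1.3x1 + 1.3x2 + 2.2x3 ≥ 6   (iron)
  109x1 + 39x2 + 116x3 ≥ 299   (calories)
  x1, x2, x3 ≥ 0.
The cheapest feasible vertex uses only kale, tofu; tuna is not used. There the carbohydrate and calories constraints are tight.
That vertex is x2 = 0.9237, x3 = 2.267.
Cost = 0.62·0.9237 + 0.43·2.267 = 1.5475.

€1.55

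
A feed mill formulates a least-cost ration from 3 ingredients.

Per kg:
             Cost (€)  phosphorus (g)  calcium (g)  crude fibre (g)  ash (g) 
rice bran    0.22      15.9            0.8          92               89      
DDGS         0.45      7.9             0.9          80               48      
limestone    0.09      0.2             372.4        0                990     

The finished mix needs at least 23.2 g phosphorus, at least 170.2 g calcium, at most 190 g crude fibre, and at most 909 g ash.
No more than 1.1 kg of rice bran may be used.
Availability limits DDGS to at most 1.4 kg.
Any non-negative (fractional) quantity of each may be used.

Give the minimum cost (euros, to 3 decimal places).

€0.603

Let x1 = kg of rice bran, x2 = kg of DDGS, x3 = kg of limestone.
Minimise 0.22x1 + 0.45x2 + 0.09x3 subject to:
  15.9x1 + 7.9x2 + 0.2x3 ≥ 23.2   (phosphorus)
  0.8x1 + 0.9x2 + 372.4x3 ≥ 170.2   (calcium)
  92x1 + 80x2 ≤ 190   (crude fibre)
  89x1 + 48x2 + 990x3 ≤ 909   (ash)
  x1 ≤ 1.1
  x2 ≤ 1.4
  x1, x2, x3 ≥ 0.
The optimal mix uses every input. The phosphorus, calcium, the rice bran cap requirements are met with equality.
Optimal quantities: rice bran = 1.1 kg, DDGS = 0.7113 kg, limestone = 0.453 kg.
Objective = 0.22·1.1 + 0.45·0.7113 + 0.09·0.453 = 0.60286.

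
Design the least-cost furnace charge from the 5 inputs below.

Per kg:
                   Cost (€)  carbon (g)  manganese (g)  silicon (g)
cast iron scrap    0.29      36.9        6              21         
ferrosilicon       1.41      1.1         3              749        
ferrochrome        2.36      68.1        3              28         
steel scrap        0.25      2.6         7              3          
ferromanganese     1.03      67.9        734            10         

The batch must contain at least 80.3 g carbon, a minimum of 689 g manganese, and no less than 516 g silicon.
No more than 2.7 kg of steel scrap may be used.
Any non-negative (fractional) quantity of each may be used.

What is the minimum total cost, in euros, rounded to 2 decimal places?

Let x1 = kg of cast iron scrap, x2 = kg of ferrosilicon, x3 = kg of ferrochrome, x4 = kg of steel scrap, x5 = kg of ferromanganese.
Minimise 0.29x1 + 1.41x2 + 2.36x3 + 0.25x4 + 1.03x5 s.t.:
  36.9x1 + 1.1x2 + 68.1x3 + 2.6x4 + 67.9x5 ≥ 80.3   (carbon)
  6x1 + 3x2 + 3x3 + 7x4 + 734x5 ≥ 689   (manganese)
  21x1 + 749x2 + 28x3 + 3x4 + 10x5 ≥ 516   (silicon)
  x4 ≤ 2.7
  x1, x2, x3, x4, x5 ≥ 0.
The optimal basis is {cast iron scrap, ferrosilicon, ferromanganese}; ferrochrome, steel scrap drop out. Binding constraints: carbon, manganese, silicon.
That vertex is x1 = 0.4407, x2 = 0.6641, x5 = 0.9324.
Total cost: 0.29·0.4407 + 1.41·0.6641 + 1.03·0.9324 = 2.0246.

€2.02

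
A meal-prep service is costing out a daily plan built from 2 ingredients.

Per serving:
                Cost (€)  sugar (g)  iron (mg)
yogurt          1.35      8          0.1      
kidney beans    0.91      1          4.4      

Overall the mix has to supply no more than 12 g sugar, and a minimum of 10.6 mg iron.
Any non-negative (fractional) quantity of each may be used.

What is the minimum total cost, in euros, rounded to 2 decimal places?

€2.19

Let x1 = servings of yogurt, x2 = servings of kidney beans.
Minimise 1.35x1 + 0.91x2 s.t.:
  8x1 + 1x2 ≤ 12   (sugar)
  0.1x1 + 4.4x2 ≥ 10.6   (iron)
  x1, x2 ≥ 0.
The optimal basis is {kidney beans}; yogurt drops out. Binding constraint: iron.
Solving gives x2 = 2.409.
Hence cost = 0.91·2.409 = €2.1922.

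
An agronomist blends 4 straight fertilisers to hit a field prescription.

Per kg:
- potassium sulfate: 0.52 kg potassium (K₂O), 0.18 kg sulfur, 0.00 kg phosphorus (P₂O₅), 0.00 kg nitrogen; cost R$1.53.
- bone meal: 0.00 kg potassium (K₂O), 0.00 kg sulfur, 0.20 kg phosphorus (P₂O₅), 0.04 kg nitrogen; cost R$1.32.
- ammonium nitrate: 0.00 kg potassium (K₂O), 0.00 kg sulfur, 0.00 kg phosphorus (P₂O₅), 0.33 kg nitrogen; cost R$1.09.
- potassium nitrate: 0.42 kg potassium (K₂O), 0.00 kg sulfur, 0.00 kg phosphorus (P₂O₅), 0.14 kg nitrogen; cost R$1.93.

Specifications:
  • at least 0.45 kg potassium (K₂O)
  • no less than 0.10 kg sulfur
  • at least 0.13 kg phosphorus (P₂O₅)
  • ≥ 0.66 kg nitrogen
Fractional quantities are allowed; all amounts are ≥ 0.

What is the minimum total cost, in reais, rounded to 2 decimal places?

Set it up as a linear program. Let x1 = kg of potassium sulfate, x2 = kg of bone meal, x3 = kg of ammonium nitrate, x4 = kg of potassium nitrate.
min 1.53x1 + 1.32x2 + 1.09x3 + 1.93x4 s.t.:
  0.52x1 + 0.42x4 ≥ 0.45   (potassium (K₂O))
  0.18x1 ≥ 0.1   (sulfur)
  0.2x2 ≥ 0.13   (phosphorus (P₂O₅))
  0.04x2 + 0.33x3 + 0.14x4 ≥ 0.66   (nitrogen)
  x1, x2, x3, x4 ≥ 0.
The minimum-cost mix takes nothing from potassium nitrate — only potassium sulfate, bone meal, ammonium nitrate. The potassium (K₂O), phosphorus (P₂O₅), nitrogen requirements are met with equality.
Optimal quantities: potassium sulfate = 0.8654 kg, bone meal = 0.65 kg, ammonium nitrate = 1.921 kg.
Total cost: 1.53·0.8654 + 1.32·0.65 + 1.09·1.921 = 4.2760.

R$4.28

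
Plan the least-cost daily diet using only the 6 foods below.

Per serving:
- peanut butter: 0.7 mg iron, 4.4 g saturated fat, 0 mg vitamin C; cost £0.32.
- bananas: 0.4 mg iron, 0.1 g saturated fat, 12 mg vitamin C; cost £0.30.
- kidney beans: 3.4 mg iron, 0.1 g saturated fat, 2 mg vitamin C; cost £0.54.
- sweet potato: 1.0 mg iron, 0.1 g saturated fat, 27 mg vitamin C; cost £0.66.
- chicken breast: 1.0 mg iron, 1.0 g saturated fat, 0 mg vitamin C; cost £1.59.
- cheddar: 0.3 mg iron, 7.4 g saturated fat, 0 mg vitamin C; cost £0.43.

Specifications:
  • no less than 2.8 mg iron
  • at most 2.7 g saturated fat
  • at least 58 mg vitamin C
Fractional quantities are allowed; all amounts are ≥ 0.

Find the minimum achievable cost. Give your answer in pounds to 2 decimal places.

£1.51

Set it up as a linear program. Let x1 = servings of peanut butter, x2 = servings of bananas, x3 = servings of kidney beans, x4 = servings of sweet potato, x5 = servings of chicken breast, x6 = servings of cheddar.
min 0.32x1 + 0.3x2 + 0.54x3 + 0.66x4 + 1.59x5 + 0.43x6 with:
  0.7x1 + 0.4x2 + 3.4x3 + 1x4 + 1x5 + 0.3x6 ≥ 2.8   (iron)
  4.4x1 + 0.1x2 + 0.1x3 + 0.1x4 + 1x5 + 7.4x6 ≤ 2.7   (saturated fat)
  12x2 + 2x3 + 27x4 ≥ 58   (vitamin C)
  x1, x2, x3, x4, x5, x6 ≥ 0.
At the optimum only kidney beans, sweet potato are positive (peanut butter, bananas, chicken breast, cheddar = 0). The iron and vitamin C requirements are met with equality.
Optimal quantities: kidney beans = 0.196 servings, sweet potato = 2.134 servings.
Total cost: 0.54·0.196 + 0.66·2.134 = 1.5143.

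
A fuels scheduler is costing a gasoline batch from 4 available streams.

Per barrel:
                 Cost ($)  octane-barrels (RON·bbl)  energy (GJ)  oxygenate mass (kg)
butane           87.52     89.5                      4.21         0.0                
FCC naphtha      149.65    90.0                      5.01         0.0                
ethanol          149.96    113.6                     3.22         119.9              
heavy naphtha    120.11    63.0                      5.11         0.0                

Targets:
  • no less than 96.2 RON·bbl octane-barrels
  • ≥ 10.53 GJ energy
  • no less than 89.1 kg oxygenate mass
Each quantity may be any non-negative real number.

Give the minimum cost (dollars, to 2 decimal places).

Let x1 = barrels of butane, x2 = barrels of FCC naphtha, x3 = barrels of ethanol, x4 = barrels of heavy naphtha.
min 87.52x1 + 149.65x2 + 149.96x3 + 120.11x4 subject to:
  89.5x1 + 90x2 + 113.6x3 + 63x4 ≥ 96.2   (octane-barrels)
  4.21x1 + 5.01x2 + 3.22x3 + 5.11x4 ≥ 10.53   (energy)
  119.9x3 ≥ 89.1   (oxygenate mass)
  x1, x2, x3, x4 ≥ 0.
The cheapest feasible vertex uses only butane, ethanol; FCC naphtha, heavy naphtha are not used. The energy and oxygenate mass requirements are met with equality.
Solving gives x1 = 1.9328, x3 = 0.74312.
Total cost: 87.52·1.9328 + 149.96·0.74312 = 280.5969.

$280.60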